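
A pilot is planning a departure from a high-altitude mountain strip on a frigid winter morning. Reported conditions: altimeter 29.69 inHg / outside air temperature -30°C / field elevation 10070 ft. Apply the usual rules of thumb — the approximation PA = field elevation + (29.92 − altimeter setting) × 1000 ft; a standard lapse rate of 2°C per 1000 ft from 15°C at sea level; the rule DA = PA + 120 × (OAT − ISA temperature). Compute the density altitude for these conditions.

Pressure altitude = 10070 + (29.92 − 29.69) × 1000 = 10070 + (+230) = 10300 ft.
ISA temperature at 10300 ft = 15 − 2 × (10300/1000) = -5.6°C.
ISA deviation = -30 − (-5.6) = -24.4°C.
Density altitude = 10300 + 120 × (-24.4) = 7372 ft.

7372 ft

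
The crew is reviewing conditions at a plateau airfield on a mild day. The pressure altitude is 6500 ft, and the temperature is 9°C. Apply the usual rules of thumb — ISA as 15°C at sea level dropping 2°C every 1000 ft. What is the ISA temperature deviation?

ISA+7°C

ISA temperature at 6500 ft = 15 − 2 × (6500/1000) = 2°C.
Deviation = OAT − ISA = 9 − 2 = +7°C.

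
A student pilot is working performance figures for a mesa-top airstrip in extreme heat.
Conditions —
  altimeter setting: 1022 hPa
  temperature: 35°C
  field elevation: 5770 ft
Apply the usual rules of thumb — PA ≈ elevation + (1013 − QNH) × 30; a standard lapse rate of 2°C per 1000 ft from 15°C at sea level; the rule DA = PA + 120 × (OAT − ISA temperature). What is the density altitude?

9220 ft

Pressure altitude = 5770 + (1013 − 1022) × 30 = 5770 + (-270) = 5500 ft.
ISA temperature at 5500 ft = 15 − 2 × (5500/1000) = 4°C.
ISA deviation = 35 − 4 = +31°C.
Density altitude = 5500 + 120 × (31) = 9220 ft.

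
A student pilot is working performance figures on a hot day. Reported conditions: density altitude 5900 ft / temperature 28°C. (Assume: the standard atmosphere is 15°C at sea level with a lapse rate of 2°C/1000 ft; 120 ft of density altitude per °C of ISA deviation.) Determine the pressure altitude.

3500 ft

DA = PA + 120 × (OAT − (15 − 2·PA/1000)) = PA + 120·OAT − 1800 + 0.24·PA = 1.24·PA + 120·OAT − 1800.
So 1.24·PA = 5900 − 120 × 28 + 1800 = 4340.
PA = 4340 / 1.24 = 3500 ft.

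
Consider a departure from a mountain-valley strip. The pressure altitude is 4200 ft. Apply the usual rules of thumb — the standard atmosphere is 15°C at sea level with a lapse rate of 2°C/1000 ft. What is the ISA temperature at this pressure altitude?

ISA temperature = 15 − 2 × (4200/1000) = 15 − 8.4 = 6.6°C.

6.6°C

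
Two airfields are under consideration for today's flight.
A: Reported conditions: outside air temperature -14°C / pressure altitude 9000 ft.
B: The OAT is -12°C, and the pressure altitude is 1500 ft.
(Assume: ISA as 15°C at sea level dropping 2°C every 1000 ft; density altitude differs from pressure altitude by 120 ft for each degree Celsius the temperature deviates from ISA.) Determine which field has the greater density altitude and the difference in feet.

A by 9060 ft

A: ISA temp = -3°C, deviation -11°C, DA = 9000 + 120 × (-11) = 7680 ft.
B: ISA temp = 12°C, deviation -24°C, DA = 1500 + 120 × (-24) = -1380 ft.
A is higher by 7680 − (-1380) = 9060 ft.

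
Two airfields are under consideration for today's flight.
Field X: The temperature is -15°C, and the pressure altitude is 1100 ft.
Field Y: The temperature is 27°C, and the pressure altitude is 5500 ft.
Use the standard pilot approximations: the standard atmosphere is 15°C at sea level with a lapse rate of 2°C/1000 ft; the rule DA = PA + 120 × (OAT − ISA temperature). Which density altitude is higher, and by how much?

Field Y by 10496 ft

Field X: ISA temp = 12.8°C, deviation -27.8°C, DA = 1100 + 120 × (-27.8) = -2236 ft.
Field Y: ISA temp = 4°C, deviation +23°C, DA = 5500 + 120 × 23 = 8260 ft.
Field Y is higher by 8260 − (-2236) = 10496 ft.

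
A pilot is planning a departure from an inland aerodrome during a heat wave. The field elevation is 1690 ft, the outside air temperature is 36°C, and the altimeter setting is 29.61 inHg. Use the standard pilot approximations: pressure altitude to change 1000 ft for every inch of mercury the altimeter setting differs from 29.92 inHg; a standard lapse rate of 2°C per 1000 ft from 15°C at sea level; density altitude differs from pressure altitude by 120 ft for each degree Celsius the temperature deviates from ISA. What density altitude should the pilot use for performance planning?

5000 ft

Pressure altitude = 1690 + (29.92 − 29.61) × 1000 = 1690 + (+310) = 2000 ft.
ISA temperature at 2000 ft = 15 − 2 × (2000/1000) = 11°C.
ISA deviation = 36 − 11 = +25°C.
Density altitude = 2000 + 120 × (25) = 5000 ft.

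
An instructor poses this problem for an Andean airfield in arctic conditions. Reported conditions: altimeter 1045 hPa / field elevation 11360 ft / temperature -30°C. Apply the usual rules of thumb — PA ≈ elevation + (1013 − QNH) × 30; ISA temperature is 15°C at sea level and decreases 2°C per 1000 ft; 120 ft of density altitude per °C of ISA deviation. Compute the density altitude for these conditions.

Pressure altitude = 11360 + (1013 − 1045) × 30 = 11360 + (-960) = 10400 ft.
ISA temperature at 10400 ft = 15 − 2 × (10400/1000) = -5.8°C.
ISA deviation = -30 − (-5.8) = -24.2°C.
Density altitude = 10400 + 120 × (-24.2) = 7496 ft.

7496 ft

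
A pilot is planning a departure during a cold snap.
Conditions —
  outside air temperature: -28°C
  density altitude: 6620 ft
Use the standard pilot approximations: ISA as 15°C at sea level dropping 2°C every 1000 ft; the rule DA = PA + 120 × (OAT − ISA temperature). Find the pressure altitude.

9500 ft

DA = PA + 120 × (OAT − (15 − 2·PA/1000)) = PA + 120·OAT − 1800 + 0.24·PA = 1.24·PA + 120·OAT − 1800.
So 1.24·PA = 6620 − 120 × (-28) + 1800 = 11780.
PA = 11780 / 1.24 = 9500 ft.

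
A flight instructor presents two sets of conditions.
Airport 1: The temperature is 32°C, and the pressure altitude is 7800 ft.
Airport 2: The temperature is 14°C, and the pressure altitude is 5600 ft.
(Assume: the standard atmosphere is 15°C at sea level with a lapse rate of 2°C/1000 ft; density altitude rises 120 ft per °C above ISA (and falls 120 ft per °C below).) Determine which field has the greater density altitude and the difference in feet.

Airport 1 by 4888 ft

Airport 1: ISA temp = -0.6°C, deviation +32.6°C, DA = 7800 + 120 × 32.6 = 11712 ft.
Airport 2: ISA temp = 3.8°C, deviation +10.2°C, DA = 5600 + 120 × 10.2 = 6824 ft.
Airport 1 is higher by 11712 − 6824 = 4888 ft.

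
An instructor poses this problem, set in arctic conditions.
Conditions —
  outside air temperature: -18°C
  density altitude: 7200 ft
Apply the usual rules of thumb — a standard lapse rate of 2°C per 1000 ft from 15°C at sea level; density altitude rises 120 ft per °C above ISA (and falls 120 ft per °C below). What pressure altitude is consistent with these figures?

DA = PA + 120 × (OAT − (15 − 2·PA/1000)) = PA + 120·OAT − 1800 + 0.24·PA = 1.24·PA + 120·OAT − 1800.
So 1.24·PA = 7200 − 120 × (-18) + 1800 = 11160.
PA = 11160 / 1.24 = 9000 ft.

9000 ft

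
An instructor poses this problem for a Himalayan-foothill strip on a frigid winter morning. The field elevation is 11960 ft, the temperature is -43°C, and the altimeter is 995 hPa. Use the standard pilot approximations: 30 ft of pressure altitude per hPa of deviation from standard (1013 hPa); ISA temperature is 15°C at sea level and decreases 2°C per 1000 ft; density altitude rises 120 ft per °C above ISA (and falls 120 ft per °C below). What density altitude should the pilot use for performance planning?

Pressure altitude = 11960 + (1013 − 995) × 30 = 11960 + (+540) = 12500 ft.
ISA temperature at 12500 ft = 15 − 2 × (12500/1000) = -10°C.
ISA deviation = -43 − (-10) = -33°C.
Density altitude = 12500 + 120 × (-33) = 8540 ft.

8540 ft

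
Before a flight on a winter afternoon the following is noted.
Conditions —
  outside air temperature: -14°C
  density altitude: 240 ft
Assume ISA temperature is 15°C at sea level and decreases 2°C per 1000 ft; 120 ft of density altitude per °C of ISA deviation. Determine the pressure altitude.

3000 ft

DA = PA + 120 × (OAT − (15 − 2·PA/1000)) = PA + 120·OAT − 1800 + 0.24·PA = 1.24·PA + 120·OAT − 1800.
So 1.24·PA = 240 − 120 × (-14) + 1800 = 3720.
PA = 3720 / 1.24 = 3000 ft.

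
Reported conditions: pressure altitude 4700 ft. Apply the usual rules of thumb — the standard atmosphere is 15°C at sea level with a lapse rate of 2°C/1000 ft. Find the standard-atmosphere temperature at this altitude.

5.6°C

ISA temperature = 15 − 2 × (4700/1000) = 15 − 9.4 = 5.6°C.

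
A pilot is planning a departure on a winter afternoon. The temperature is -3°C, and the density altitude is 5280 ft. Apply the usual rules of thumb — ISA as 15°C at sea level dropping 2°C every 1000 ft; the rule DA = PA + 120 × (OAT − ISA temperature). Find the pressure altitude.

DA = PA + 120 × (OAT − (15 − 2·PA/1000)) = PA + 120·OAT − 1800 + 0.24·PA = 1.24·PA + 120·OAT − 1800.
So 1.24·PA = 5280 − 120 × (-3) + 1800 = 7440.
PA = 7440 / 1.24 = 6000 ft.

6000 ft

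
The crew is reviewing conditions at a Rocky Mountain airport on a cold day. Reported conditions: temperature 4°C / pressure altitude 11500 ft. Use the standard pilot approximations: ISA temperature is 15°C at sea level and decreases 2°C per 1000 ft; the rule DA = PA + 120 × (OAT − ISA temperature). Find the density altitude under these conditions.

ISA temperature at 11500 ft = 15 − 2 × (11500/1000) = -8°C.
ISA deviation = 4 − (-8) = +12°C.
Density altitude = 11500 + 120 × (12) = 11500 + (+1440) = 12940 ft.

12940 ft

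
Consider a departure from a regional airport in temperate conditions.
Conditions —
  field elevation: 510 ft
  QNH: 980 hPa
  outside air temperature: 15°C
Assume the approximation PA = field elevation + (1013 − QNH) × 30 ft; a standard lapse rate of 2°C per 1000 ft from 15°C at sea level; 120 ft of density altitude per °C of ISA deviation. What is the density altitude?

1860 ft

Pressure altitude = 510 + (1013 − 980) × 30 = 510 + (+990) = 1500 ft.
ISA temperature at 1500 ft = 15 − 2 × (1500/1000) = 12°C.
ISA deviation = 15 − 12 = +3°C.
Density altitude = 1500 + 120 × (3) = 1860 ft.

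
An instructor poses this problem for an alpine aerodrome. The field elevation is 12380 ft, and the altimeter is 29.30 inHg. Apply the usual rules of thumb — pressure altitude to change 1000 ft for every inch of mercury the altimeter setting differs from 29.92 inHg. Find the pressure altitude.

13000 ft

Pressure correction = (29.92 − 29.30) × 1000 = +620 ft.
Pressure altitude = 12380 + (+620) = 13000 ft.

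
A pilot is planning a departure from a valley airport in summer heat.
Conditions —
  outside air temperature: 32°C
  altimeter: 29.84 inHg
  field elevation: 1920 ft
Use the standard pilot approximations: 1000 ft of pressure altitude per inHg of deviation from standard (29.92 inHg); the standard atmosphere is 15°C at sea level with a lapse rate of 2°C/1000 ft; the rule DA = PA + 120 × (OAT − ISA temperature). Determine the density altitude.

Pressure altitude = 1920 + (29.92 − 29.84) × 1000 = 1920 + (+80) = 2000 ft.
ISA temperature at 2000 ft = 15 − 2 × (2000/1000) = 11°C.
ISA deviation = 32 − 11 = +21°C.
Density altitude = 2000 + 120 × (21) = 4520 ft.

4520 ft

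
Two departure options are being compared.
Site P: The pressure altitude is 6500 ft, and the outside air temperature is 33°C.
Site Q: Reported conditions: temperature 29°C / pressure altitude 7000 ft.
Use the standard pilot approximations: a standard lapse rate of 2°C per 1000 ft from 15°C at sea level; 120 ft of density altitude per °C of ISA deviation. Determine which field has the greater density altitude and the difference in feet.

Site P: ISA temp = 2°C, deviation +31°C, DA = 6500 + 120 × 31 = 10220 ft.
Site Q: ISA temp = 1°C, deviation +28°C, DA = 7000 + 120 × 28 = 10360 ft.
Site Q is higher by 10360 − 10220 = 140 ft.

Site Q by 140 ft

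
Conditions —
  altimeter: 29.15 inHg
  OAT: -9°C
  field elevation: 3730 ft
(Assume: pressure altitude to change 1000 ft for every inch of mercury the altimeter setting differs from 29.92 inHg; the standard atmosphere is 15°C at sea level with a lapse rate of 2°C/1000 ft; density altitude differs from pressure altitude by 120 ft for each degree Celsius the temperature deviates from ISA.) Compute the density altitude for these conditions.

Pressure altitude = 3730 + (29.92 − 29.15) × 1000 = 3730 + (+770) = 4500 ft.
ISA temperature at 4500 ft = 15 − 2 × (4500/1000) = 6°C.
ISA deviation = -9 − 6 = -15°C.
Density altitude = 4500 + 120 × (-15) = 2700 ft.

2700 ft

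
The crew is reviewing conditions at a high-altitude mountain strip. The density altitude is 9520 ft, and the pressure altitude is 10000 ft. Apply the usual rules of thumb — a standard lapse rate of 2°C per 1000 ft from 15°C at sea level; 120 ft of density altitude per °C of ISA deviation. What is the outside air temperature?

Density altitude − pressure altitude = 9520 − 10000 = -480 ft.
At 120 ft/°C that is an ISA deviation of -480/120 = -4°C.
ISA temperature at 10000 ft = 15 − 2 × (10000/1000) = -5°C.
OAT = ISA + deviation = -5 + (-4) = -9°C.

-9°C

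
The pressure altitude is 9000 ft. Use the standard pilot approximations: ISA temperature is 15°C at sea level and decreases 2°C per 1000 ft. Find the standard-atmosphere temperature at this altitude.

-3°C

ISA temperature = 15 − 2 × (9000/1000) = 15 − 18 = -3°C.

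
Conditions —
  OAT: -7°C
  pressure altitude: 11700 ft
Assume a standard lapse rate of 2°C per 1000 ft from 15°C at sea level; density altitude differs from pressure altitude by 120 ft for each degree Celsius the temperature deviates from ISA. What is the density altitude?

ISA temperature at 11700 ft = 15 − 2 × (11700/1000) = -8.4°C.
ISA deviation = -7 − (-8.4) = +1.4°C.
Density altitude = 11700 + 120 × (1.4) = 11700 + (+168) = 11868 ft.

11868 ft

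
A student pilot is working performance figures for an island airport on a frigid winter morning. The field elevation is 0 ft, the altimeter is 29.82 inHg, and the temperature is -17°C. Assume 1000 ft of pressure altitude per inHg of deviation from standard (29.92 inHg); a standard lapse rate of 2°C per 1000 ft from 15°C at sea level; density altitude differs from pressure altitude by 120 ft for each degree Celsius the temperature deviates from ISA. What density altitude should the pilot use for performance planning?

Pressure altitude = 0 + (29.92 − 29.82) × 1000 = 0 + (+100) = 100 ft.
ISA temperature at 100 ft = 15 − 2 × (100/1000) = 14.8°C.
ISA deviation = -17 − 14.8 = -31.8°C.
Density altitude = 100 + 120 × (-31.8) = -3716 ft.

-3716 ft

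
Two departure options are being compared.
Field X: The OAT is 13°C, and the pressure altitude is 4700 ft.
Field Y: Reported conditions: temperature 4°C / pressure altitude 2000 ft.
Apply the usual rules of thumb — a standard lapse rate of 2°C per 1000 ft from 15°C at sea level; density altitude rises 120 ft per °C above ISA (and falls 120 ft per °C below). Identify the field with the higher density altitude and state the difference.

Field X: ISA temp = 5.6°C, deviation +7.4°C, DA = 4700 + 120 × 7.4 = 5588 ft.
Field Y: ISA temp = 11°C, deviation -7°C, DA = 2000 + 120 × (-7) = 1160 ft.
Field X is higher by 5588 − 1160 = 4428 ft.

Field X by 4428 ft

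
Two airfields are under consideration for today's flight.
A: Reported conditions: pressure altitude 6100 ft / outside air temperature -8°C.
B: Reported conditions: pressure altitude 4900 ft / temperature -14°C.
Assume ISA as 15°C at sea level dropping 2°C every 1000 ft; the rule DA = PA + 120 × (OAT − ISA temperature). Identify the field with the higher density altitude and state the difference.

A by 2208 ft

A: ISA temp = 2.8°C, deviation -10.8°C, DA = 6100 + 120 × (-10.8) = 4804 ft.
B: ISA temp = 5.2°C, deviation -19.2°C, DA = 4900 + 120 × (-19.2) = 2596 ft.
A is higher by 4804 − 2596 = 2208 ft.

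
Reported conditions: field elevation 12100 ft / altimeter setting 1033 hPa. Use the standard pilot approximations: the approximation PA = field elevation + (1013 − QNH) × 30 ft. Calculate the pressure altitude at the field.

11500 ft

Pressure correction = (1013 − 1033) × 30 = -600 ft.
Pressure altitude = 12100 + (-600) = 11500 ft.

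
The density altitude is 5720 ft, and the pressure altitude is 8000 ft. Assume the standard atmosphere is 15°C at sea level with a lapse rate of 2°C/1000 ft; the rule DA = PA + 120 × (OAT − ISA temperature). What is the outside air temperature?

Density altitude − pressure altitude = 5720 − 8000 = -2280 ft.
At 120 ft/°C that is an ISA deviation of -2280/120 = -19°C.
ISA temperature at 8000 ft = 15 − 2 × (8000/1000) = -1°C.
OAT = ISA + deviation = -1 + (-19) = -20°C.

-20°C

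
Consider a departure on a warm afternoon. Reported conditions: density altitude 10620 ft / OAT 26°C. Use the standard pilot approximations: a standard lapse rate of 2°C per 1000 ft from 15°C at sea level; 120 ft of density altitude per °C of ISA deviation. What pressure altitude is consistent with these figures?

7500 ft

DA = PA + 120 × (OAT − (15 − 2·PA/1000)) = PA + 120·OAT − 1800 + 0.24·PA = 1.24·PA + 120·OAT − 1800.
So 1.24·PA = 10620 − 120 × 26 + 1800 = 9300.
PA = 9300 / 1.24 = 7500 ft.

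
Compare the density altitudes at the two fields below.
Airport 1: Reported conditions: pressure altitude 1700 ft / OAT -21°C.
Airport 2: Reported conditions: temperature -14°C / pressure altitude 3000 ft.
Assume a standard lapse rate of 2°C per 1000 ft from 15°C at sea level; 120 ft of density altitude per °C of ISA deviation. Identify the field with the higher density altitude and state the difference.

Airport 2 by 2452 ft

Airport 1: ISA temp = 11.6°C, deviation -32.6°C, DA = 1700 + 120 × (-32.6) = -2212 ft.
Airport 2: ISA temp = 9°C, deviation -23°C, DA = 3000 + 120 × (-23) = 240 ft.
Airport 2 is higher by 240 − (-2212) = 2452 ft.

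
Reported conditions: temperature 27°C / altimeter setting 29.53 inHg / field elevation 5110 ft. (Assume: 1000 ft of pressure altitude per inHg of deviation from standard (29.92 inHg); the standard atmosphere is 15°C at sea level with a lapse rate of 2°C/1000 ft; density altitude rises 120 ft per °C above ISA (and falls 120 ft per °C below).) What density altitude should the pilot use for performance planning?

8260 ft

Pressure altitude = 5110 + (29.92 − 29.53) × 1000 = 5110 + (+390) = 5500 ft.
ISA temperature at 5500 ft = 15 − 2 × (5500/1000) = 4°C.
ISA deviation = 27 − 4 = +23°C.
Density altitude = 5500 + 120 × (23) = 8260 ft.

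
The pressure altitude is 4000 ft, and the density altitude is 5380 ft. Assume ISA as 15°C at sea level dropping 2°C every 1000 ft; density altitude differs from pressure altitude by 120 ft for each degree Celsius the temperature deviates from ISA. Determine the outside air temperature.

18.5°C

Density altitude − pressure altitude = 5380 − 4000 = +1380 ft.
At 120 ft/°C that is an ISA deviation of 1380/120 = +11.5°C.
ISA temperature at 4000 ft = 15 − 2 × (4000/1000) = 7°C.
OAT = ISA + deviation = 7 + (+11.5) = 18.5°C.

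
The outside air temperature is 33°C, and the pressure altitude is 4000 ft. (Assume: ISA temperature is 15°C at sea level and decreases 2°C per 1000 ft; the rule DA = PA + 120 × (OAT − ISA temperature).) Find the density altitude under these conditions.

ISA temperature at 4000 ft = 15 − 2 × (4000/1000) = 7°C.
ISA deviation = 33 − 7 = +26°C.
Density altitude = 4000 + 120 × (26) = 4000 + (+3120) = 7120 ft.

7120 ft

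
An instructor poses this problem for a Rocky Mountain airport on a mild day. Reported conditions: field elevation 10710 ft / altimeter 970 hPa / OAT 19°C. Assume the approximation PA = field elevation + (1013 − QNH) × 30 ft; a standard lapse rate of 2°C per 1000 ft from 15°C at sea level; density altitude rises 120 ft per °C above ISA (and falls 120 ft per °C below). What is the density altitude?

Pressure altitude = 10710 + (1013 − 970) × 30 = 10710 + (+1290) = 12000 ft.
ISA temperature at 12000 ft = 15 − 2 × (12000/1000) = -9°C.
ISA deviation = 19 − (-9) = +28°C.
Density altitude = 12000 + 120 × (28) = 15360 ft.

15360 ft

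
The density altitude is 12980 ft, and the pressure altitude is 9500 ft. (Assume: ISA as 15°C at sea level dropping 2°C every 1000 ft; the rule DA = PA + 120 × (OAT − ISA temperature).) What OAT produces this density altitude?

25°C

Density altitude − pressure altitude = 12980 − 9500 = +3480 ft.
At 120 ft/°C that is an ISA deviation of 3480/120 = +29°C.
ISA temperature at 9500 ft = 15 − 2 × (9500/1000) = -4°C.
OAT = ISA + deviation = -4 + (+29) = 25°C.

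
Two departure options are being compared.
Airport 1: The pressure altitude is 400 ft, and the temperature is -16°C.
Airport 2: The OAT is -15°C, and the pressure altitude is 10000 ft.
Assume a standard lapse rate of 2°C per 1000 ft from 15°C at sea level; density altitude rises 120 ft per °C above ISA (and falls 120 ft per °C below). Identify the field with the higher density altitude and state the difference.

Airport 2 by 12024 ft

Airport 1: ISA temp = 14.2°C, deviation -30.2°C, DA = 400 + 120 × (-30.2) = -3224 ft.
Airport 2: ISA temp = -5°C, deviation -10°C, DA = 10000 + 120 × (-10) = 8800 ft.
Airport 2 is higher by 8800 − (-3224) = 12024 ft.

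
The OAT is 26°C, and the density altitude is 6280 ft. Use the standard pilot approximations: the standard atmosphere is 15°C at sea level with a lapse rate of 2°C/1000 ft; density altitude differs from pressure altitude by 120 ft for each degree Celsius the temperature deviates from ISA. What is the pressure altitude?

4000 ft

DA = PA + 120 × (OAT − (15 − 2·PA/1000)) = PA + 120·OAT − 1800 + 0.24·PA = 1.24·PA + 120·OAT − 1800.
So 1.24·PA = 6280 − 120 × 26 + 1800 = 4960.
PA = 4960 / 1.24 = 4000 ft.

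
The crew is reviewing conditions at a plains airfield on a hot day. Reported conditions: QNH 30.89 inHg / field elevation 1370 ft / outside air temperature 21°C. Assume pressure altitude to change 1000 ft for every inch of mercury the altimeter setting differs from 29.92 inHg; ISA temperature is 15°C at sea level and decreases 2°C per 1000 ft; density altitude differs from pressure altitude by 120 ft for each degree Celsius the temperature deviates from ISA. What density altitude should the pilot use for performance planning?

1216 ft

Pressure altitude = 1370 + (29.92 − 30.89) × 1000 = 1370 + (-970) = 400 ft.
ISA temperature at 400 ft = 15 − 2 × (400/1000) = 14.2°C.
ISA deviation = 21 − 14.2 = +6.8°C.
Density altitude = 400 + 120 × (6.8) = 1216 ft.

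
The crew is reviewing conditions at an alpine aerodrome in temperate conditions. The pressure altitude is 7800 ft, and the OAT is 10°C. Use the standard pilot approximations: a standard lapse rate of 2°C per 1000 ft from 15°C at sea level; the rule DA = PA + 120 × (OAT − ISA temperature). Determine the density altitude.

9072 ft

ISA temperature at 7800 ft = 15 − 2 × (7800/1000) = -0.6°C.
ISA deviation = 10 − (-0.6) = +10.6°C.
Density altitude = 7800 + 120 × (10.6) = 7800 + (+1272) = 9072 ft.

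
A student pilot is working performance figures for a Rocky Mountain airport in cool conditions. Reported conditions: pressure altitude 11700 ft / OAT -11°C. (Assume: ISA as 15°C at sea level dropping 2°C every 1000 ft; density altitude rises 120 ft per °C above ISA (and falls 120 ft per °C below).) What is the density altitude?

ISA temperature at 11700 ft = 15 − 2 × (11700/1000) = -8.4°C.
ISA deviation = -11 − (-8.4) = -2.6°C.
Density altitude = 11700 + 120 × (-2.6) = 11700 + (-312) = 11388 ft.

11388 ft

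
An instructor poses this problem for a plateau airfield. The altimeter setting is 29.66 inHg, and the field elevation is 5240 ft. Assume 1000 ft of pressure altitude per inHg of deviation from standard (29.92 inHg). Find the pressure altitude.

5500 ft

Pressure correction = (29.92 − 29.66) × 1000 = +260 ft.
Pressure altitude = 5240 + (+260) = 5500 ft.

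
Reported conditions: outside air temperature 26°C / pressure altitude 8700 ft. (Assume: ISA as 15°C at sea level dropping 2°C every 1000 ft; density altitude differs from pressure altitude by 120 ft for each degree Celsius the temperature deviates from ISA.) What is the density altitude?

12108 ft

ISA temperature at 8700 ft = 15 − 2 × (8700/1000) = -2.4°C.
ISA deviation = 26 − (-2.4) = +28.4°C.
Density altitude = 8700 + 120 × (28.4) = 8700 + (+3408) = 12108 ft.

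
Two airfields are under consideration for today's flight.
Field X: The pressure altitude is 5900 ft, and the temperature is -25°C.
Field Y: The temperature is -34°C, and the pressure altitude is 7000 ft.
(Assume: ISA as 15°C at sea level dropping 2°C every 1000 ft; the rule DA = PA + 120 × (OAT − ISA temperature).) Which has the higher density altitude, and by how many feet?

Field X: ISA temp = 3.2°C, deviation -28.2°C, DA = 5900 + 120 × (-28.2) = 2516 ft.
Field Y: ISA temp = 1°C, deviation -35°C, DA = 7000 + 120 × (-35) = 2800 ft.
Field Y is higher by 2800 − 2516 = 284 ft.

Field Y by 284 ft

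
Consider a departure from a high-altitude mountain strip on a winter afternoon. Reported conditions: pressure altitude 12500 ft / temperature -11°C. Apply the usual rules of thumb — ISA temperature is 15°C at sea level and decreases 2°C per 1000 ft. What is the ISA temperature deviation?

ISA-1°C

ISA temperature at 12500 ft = 15 − 2 × (12500/1000) = -10°C.
Deviation = OAT − ISA = -11 − (-10) = -1°C.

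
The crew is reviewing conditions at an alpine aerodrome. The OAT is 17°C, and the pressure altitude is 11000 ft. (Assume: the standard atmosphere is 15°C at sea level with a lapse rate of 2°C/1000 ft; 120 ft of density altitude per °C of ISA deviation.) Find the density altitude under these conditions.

ISA temperature at 11000 ft = 15 − 2 × (11000/1000) = -7°C.
ISA deviation = 17 − (-7) = +24°C.
Density altitude = 11000 + 120 × (24) = 11000 + (+2880) = 13880 ft.

13880 ft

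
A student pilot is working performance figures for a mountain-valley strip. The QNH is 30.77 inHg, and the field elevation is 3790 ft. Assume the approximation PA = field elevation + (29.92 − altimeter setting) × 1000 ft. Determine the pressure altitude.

2940 ft

Pressure correction = (29.92 − 30.77) × 1000 = -850 ft.
Pressure altitude = 3790 + (-850) = 2940 ft.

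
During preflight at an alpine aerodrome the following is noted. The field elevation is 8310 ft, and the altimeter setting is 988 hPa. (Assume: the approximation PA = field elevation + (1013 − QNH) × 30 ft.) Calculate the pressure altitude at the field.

9060 ft

Pressure correction = (1013 − 988) × 30 = +750 ft.
Pressure altitude = 8310 + (+750) = 9060 ft.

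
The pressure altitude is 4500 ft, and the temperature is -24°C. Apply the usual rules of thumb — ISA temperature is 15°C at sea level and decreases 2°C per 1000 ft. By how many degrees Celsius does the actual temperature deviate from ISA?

ISA-30°C

ISA temperature at 4500 ft = 15 − 2 × (4500/1000) = 6°C.
Deviation = OAT − ISA = -24 − 6 = -30°C.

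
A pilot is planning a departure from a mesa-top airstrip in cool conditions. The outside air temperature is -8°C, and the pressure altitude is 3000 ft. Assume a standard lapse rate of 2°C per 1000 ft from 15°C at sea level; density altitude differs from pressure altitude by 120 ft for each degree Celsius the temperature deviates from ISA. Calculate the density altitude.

ISA temperature at 3000 ft = 15 − 2 × (3000/1000) = 9°C.
ISA deviation = -8 − 9 = -17°C.
Density altitude = 3000 + 120 × (-17) = 3000 + (-2040) = 960 ft.

960 ft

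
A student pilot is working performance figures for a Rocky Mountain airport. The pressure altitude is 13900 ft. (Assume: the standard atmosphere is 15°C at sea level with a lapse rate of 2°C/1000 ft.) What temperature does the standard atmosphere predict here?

ISA temperature = 15 − 2 × (13900/1000) = 15 − 27.8 = -12.8°C.

-12.8°C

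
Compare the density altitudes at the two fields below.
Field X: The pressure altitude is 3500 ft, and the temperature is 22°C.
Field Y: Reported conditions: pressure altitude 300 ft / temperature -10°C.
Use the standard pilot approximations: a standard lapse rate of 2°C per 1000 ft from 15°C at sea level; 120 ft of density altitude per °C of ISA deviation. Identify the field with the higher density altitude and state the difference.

Field X by 7808 ft

Field X: ISA temp = 8°C, deviation +14°C, DA = 3500 + 120 × 14 = 5180 ft.
Field Y: ISA temp = 14.4°C, deviation -24.4°C, DA = 300 + 120 × (-24.4) = -2628 ft.
Field X is higher by 5180 − (-2628) = 7808 ft.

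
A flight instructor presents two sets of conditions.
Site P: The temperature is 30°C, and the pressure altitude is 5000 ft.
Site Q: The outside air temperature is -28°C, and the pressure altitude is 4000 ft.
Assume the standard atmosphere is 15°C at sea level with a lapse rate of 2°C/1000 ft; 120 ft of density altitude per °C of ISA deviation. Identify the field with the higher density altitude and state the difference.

Site P: ISA temp = 5°C, deviation +25°C, DA = 5000 + 120 × 25 = 8000 ft.
Site Q: ISA temp = 7°C, deviation -35°C, DA = 4000 + 120 × (-35) = -200 ft.
Site P is higher by 8000 − (-200) = 8200 ft.

Site P by 8200 ft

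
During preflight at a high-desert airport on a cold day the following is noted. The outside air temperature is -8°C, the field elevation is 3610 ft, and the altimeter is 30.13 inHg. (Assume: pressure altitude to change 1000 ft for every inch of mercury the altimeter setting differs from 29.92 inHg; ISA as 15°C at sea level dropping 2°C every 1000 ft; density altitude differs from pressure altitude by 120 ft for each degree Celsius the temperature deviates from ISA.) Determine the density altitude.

1456 ft

Pressure altitude = 3610 + (29.92 − 30.13) × 1000 = 3610 + (-210) = 3400 ft.
ISA temperature at 3400 ft = 15 − 2 × (3400/1000) = 8.2°C.
ISA deviation = -8 − 8.2 = -16.2°C.
Density altitude = 3400 + 120 × (-16.2) = 1456 ft.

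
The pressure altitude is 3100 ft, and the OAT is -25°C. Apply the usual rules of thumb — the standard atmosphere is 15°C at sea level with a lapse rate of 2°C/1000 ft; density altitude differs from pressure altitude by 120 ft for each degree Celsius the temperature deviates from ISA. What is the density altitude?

ISA temperature at 3100 ft = 15 − 2 × (3100/1000) = 8.8°C.
ISA deviation = -25 − 8.8 = -33.8°C.
Density altitude = 3100 + 120 × (-33.8) = 3100 + (-4056) = -956 ft.

-956 ft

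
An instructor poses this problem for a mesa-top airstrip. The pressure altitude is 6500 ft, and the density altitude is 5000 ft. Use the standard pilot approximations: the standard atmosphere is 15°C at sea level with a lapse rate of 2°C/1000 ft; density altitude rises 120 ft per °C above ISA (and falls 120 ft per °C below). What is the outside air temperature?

-10.5°C

Density altitude − pressure altitude = 5000 − 6500 = -1500 ft.
At 120 ft/°C that is an ISA deviation of -1500/120 = -12.5°C.
ISA temperature at 6500 ft = 15 − 2 × (6500/1000) = 2°C.
OAT = ISA + deviation = 2 + (-12.5) = -10.5°C.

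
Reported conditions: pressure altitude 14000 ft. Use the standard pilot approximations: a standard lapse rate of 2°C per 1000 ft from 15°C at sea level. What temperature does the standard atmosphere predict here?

-13°C

ISA temperature = 15 − 2 × (14000/1000) = 15 − 28 = -13°C.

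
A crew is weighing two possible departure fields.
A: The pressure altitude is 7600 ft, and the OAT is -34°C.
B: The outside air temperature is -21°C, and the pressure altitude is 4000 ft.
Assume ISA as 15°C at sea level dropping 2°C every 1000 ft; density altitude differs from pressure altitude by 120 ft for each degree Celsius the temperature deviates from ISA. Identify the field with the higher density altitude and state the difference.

A by 2904 ft

A: ISA temp = -0.2°C, deviation -33.8°C, DA = 7600 + 120 × (-33.8) = 3544 ft.
B: ISA temp = 7°C, deviation -28°C, DA = 4000 + 120 × (-28) = 640 ft.
A is higher by 3544 − 640 = 2904 ft.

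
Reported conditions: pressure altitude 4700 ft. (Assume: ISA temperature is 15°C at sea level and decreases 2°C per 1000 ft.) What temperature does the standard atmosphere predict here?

5.6°C

ISA temperature = 15 − 2 × (4700/1000) = 15 − 9.4 = 5.6°C.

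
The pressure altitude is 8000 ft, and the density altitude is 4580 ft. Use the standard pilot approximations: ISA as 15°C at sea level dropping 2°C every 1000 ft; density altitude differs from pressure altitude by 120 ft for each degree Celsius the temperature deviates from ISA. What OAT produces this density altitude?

-29.5°C

Density altitude − pressure altitude = 4580 − 8000 = -3420 ft.
At 120 ft/°C that is an ISA deviation of -3420/120 = -28.5°C.
ISA temperature at 8000 ft = 15 − 2 × (8000/1000) = -1°C.
OAT = ISA + deviation = -1 + (-28.5) = -29.5°C.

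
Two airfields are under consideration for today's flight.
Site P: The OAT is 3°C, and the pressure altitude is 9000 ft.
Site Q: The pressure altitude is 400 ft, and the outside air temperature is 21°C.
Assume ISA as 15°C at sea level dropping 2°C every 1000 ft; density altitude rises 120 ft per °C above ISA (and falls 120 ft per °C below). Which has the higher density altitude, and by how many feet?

Site P: ISA temp = -3°C, deviation +6°C, DA = 9000 + 120 × 6 = 9720 ft.
Site Q: ISA temp = 14.2°C, deviation +6.8°C, DA = 400 + 120 × 6.8 = 1216 ft.
Site P is higher by 9720 − 1216 = 8504 ft.

Site P by 8504 ft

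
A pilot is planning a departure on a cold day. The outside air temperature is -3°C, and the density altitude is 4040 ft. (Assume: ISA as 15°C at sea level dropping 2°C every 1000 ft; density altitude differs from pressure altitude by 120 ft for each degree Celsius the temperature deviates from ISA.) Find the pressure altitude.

5000 ft

DA = PA + 120 × (OAT − (15 − 2·PA/1000)) = PA + 120·OAT − 1800 + 0.24·PA = 1.24·PA + 120·OAT − 1800.
So 1.24·PA = 4040 − 120 × (-3) + 1800 = 6200.
PA = 6200 / 1.24 = 5000 ft.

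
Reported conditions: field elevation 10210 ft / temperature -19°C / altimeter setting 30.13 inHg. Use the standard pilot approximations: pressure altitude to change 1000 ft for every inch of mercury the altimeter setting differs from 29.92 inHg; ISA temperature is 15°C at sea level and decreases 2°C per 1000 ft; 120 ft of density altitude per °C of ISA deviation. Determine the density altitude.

8320 ft

Pressure altitude = 10210 + (29.92 − 30.13) × 1000 = 10210 + (-210) = 10000 ft.
ISA temperature at 10000 ft = 15 − 2 × (10000/1000) = -5°C.
ISA deviation = -19 − (-5) = -14°C.
Density altitude = 10000 + 120 × (-14) = 8320 ft.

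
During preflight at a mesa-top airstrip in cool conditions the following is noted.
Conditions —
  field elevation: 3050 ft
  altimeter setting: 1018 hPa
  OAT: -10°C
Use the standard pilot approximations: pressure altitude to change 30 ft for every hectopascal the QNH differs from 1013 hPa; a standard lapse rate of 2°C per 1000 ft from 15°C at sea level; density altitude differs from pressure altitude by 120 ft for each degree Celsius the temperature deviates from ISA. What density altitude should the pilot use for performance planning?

Pressure altitude = 3050 + (1013 − 1018) × 30 = 3050 + (-150) = 2900 ft.
ISA temperature at 2900 ft = 15 − 2 × (2900/1000) = 9.2°C.
ISA deviation = -10 − 9.2 = -19.2°C.
Density altitude = 2900 + 120 × (-19.2) = 596 ft.

596 ft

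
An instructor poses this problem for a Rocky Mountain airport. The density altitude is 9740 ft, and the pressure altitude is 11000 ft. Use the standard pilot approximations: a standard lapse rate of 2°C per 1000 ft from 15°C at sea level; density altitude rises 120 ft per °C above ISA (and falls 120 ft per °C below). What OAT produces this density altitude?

-17.5°C

Density altitude − pressure altitude = 9740 − 11000 = -1260 ft.
At 120 ft/°C that is an ISA deviation of -1260/120 = -10.5°C.
ISA temperature at 11000 ft = 15 − 2 × (11000/1000) = -7°C.
OAT = ISA + deviation = -7 + (-10.5) = -17.5°C.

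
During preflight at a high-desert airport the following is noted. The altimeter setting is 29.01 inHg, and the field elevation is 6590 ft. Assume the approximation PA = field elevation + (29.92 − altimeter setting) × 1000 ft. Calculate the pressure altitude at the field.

7500 ft

Pressure correction = (29.92 − 29.01) × 1000 = +910 ft.
Pressure altitude = 6590 + (+910) = 7500 ft.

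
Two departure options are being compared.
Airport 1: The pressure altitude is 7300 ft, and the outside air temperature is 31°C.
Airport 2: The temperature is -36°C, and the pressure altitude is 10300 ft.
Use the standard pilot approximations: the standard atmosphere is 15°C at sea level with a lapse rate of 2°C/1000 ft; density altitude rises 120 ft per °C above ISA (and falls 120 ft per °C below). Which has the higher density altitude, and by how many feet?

Airport 1 by 4320 ft

Airport 1: ISA temp = 0.4°C, deviation +30.6°C, DA = 7300 + 120 × 30.6 = 10972 ft.
Airport 2: ISA temp = -5.6°C, deviation -30.4°C, DA = 10300 + 120 × (-30.4) = 6652 ft.
Airport 1 is higher by 10972 − 6652 = 4320 ft.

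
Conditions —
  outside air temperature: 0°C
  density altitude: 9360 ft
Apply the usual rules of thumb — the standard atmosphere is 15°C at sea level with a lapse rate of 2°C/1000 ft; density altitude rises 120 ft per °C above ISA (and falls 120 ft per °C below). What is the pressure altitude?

9000 ft

DA = PA + 120 × (OAT − (15 − 2·PA/1000)) = PA + 120·OAT − 1800 + 0.24·PA = 1.24·PA + 120·OAT − 1800.
So 1.24·PA = 9360 − 120 × 0 + 1800 = 11160.
PA = 11160 / 1.24 = 9000 ft.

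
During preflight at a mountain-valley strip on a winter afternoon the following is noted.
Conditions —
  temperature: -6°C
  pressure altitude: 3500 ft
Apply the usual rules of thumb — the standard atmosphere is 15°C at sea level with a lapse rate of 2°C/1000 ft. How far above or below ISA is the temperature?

ISA temperature at 3500 ft = 15 − 2 × (3500/1000) = 8°C.
Deviation = OAT − ISA = -6 − 8 = -14°C.

ISA-14°C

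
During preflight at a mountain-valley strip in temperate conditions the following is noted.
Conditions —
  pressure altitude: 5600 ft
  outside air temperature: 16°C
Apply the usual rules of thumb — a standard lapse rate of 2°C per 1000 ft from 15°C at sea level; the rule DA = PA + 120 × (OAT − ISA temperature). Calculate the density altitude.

ISA temperature at 5600 ft = 15 − 2 × (5600/1000) = 3.8°C.
ISA deviation = 16 − 3.8 = +12.2°C.
Density altitude = 5600 + 120 × (12.2) = 5600 + (+1464) = 7064 ft.

7064 ft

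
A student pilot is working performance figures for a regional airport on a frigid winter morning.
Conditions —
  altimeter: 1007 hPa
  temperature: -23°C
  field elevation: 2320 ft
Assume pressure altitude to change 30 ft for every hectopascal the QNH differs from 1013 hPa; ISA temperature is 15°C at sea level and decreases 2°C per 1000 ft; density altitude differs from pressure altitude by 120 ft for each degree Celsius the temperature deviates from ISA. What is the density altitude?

Pressure altitude = 2320 + (1013 − 1007) × 30 = 2320 + (+180) = 2500 ft.
ISA temperature at 2500 ft = 15 − 2 × (2500/1000) = 10°C.
ISA deviation = -23 − 10 = -33°C.
Density altitude = 2500 + 120 × (-33) = -1460 ft.

-1460 ft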